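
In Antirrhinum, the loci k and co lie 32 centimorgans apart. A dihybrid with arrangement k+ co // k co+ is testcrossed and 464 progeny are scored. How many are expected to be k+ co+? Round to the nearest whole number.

74

A map distance of 32 centimorgans corresponds to a recombination frequency of 0.320.
The F1 is k+ co / k co+, so k+ co+ is a recombinant gamete class with expected frequency r/2 = 0.320/2 = 0.1600.
Expected number = 0.1600 × 464 = 74.24 ≈ 74.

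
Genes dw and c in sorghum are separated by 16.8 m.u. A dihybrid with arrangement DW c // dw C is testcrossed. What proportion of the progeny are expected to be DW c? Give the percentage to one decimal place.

A map distance of 16.8 m.u. corresponds to a recombination frequency of 0.168.
The F1 is DW c / dw C, so DW c is a parental gamete class with expected frequency (1 − r)/2 = 0.832/2 = 0.4160.
That is 0.4160 = 41.6% of the progeny.

41.6%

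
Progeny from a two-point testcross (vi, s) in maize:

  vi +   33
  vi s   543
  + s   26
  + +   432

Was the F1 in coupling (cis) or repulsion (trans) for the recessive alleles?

The two most frequent classes are + + (432) and vi s (543); these are the parental (non-recombinant) types.
So the F1 carried + + on one chromosome and vi s on the other — the recessive alleles are on the same chromosome (cis / coupling).

cis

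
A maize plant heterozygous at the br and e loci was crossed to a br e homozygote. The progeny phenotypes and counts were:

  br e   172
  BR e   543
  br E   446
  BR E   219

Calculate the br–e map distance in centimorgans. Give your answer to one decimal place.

The two most frequent classes, BR e (543) and br E (446), are the parental types, so the F1 was BR e / br E.
The recombinant classes are BR E and br e: 219 + 172 = 391.
Recombination frequency = 391/1380 = 0.2833 ≈ 28.3%, i.e. 28.3 centimorgans.

28.3 centimorgans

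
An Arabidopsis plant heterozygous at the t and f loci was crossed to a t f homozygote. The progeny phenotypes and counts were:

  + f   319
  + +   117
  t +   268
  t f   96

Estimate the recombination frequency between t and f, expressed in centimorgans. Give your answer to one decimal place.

The two most frequent classes, + f (319) and t + (268), are the parental types, so the F1 was + f / t +.
The recombinant classes are + + and t f: 117 + 96 = 213.
Recombination frequency = 213/800 = 0.2662 ≈ 26.6%, i.e. 26.6 centimorgans.

26.6 centimorgans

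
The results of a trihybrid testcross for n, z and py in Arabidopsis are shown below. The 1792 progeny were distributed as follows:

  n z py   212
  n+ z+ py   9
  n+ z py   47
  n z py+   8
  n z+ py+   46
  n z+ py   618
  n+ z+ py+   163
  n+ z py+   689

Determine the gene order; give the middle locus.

The two most frequent reciprocal classes, n z+ py and n+ z py+, are the parental types, so the F1 was n z+ py / n+ z py+.
The two rarest classes, n+ z+ py and n z py+, are the double crossovers. Comparing them with the parentals, only the n allele has switched, so n is the middle locus and the order is z – n – py.

n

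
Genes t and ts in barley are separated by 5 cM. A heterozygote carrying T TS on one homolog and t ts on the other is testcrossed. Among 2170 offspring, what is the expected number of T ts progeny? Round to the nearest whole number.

A map distance of 5 cM corresponds to a recombination frequency of 0.050.
The F1 is T TS / t ts, so T ts is a recombinant gamete class with expected frequency r/2 = 0.050/2 = 0.0250.
Expected number = 0.0250 × 2170 = 54.25 ≈ 54.

54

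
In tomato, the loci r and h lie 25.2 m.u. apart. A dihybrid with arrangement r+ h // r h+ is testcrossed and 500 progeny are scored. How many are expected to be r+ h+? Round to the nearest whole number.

A map distance of 25.2 m.u. corresponds to a recombination frequency of 0.252.
The F1 is r+ h / r h+, so r+ h+ is a recombinant gamete class with expected frequency r/2 = 0.252/2 = 0.1260.
Expected number = 0.1260 × 500 = 63.00 ≈ 63.

63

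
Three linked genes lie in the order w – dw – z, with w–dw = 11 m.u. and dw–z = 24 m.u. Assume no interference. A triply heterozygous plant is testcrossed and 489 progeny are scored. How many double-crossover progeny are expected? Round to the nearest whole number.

Map distances give recombination frequencies of 0.110 and 0.240 for the two intervals.
With no interference, expected double-crossover frequency = 0.110 × 0.240 = 0.02640.
Expected number = 0.02640 × 489 = 12.91 ≈ 13.

13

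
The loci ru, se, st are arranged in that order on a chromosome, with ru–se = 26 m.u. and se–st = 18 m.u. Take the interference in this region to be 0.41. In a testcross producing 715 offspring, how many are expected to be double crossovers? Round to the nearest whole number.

20

Map distances give recombination frequencies of 0.260 and 0.180 for the two intervals.
With interference 0.41 (so coincidence = 0.59), expected double-crossover frequency = 0.260 × 0.180 × 0.59 = 0.02761.
Expected number = 0.02761 × 715 = 19.74 ≈ 20.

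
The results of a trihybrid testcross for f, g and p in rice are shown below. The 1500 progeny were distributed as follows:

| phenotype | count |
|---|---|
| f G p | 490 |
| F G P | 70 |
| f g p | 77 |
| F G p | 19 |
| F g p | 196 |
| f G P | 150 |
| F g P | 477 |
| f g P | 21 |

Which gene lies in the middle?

f

The two most frequent reciprocal classes, F g P and f G p, are the parental types, so the F1 was F g P / f G p.
The two rarest classes, f g P and F G p, are the double crossovers. Comparing them with the parentals, only the f allele has switched, so f is the middle locus and the order is g – f – p.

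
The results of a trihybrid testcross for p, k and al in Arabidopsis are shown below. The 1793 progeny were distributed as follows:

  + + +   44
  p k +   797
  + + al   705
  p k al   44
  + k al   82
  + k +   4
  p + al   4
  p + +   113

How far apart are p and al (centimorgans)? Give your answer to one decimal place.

5.4 centimorgans

The two most frequent reciprocal classes, + + al and p k +, are the parental types, so the F1 was + + al / p k +.
The two rarest classes, p + al and + k +, are the double crossovers. Comparing them with the parentals, only the p allele has switched, so p is the middle locus and the order is al – p – k.
Crossovers in the al–p interval produce the single-crossover classes + + + and p k al (44 + 44 = 88) plus the double crossovers (8).
RF(al–p) = (88 + 8) / 1793 = 96/1793 = 0.0535 → 5.4 centimorgans.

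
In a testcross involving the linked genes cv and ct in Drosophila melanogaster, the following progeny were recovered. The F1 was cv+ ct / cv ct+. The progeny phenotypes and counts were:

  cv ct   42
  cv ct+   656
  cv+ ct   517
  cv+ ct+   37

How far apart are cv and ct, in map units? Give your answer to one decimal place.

6.3 map units

The recombinant classes are cv+ ct+ and cv ct: 37 + 42 = 79.
Recombination frequency = 79/1252 = 0.0631 ≈ 6.3%, i.e. 6.3 map units.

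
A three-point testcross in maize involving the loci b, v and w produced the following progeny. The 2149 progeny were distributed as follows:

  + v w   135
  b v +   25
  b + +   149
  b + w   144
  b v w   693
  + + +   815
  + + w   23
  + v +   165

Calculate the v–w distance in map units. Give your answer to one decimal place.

The two most frequent reciprocal classes, b v w and + + +, are the parental types, so the F1 was b v w / + + +.
The two rarest classes, b v + and + + w, are the double crossovers. Comparing them with the parentals, only the w allele has switched, so w is the middle locus and the order is v – w – b.
Crossovers in the v–w interval produce the single-crossover classes b + w and + v + (144 + 165 = 309) plus the double crossovers (48).
RF(v–w) = (309 + 48) / 2149 = 357/2149 = 0.1661 → 16.6 map units.

16.6 map units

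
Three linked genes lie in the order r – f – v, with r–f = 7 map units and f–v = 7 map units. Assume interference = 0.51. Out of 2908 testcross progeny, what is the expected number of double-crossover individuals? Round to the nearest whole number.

7

Map distances give recombination frequencies of 0.070 and 0.070 for the two intervals.
With interference 0.51 (so coincidence = 0.49), expected double-crossover frequency = 0.070 × 0.070 × 0.49 = 0.00240.
Expected number = 0.00240 × 2908 = 6.98 ≈ 7.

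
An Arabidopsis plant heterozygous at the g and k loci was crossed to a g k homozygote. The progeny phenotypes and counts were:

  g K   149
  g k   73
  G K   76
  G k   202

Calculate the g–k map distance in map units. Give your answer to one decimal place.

29.8 map units

The two most frequent classes, G k (202) and g K (149), are the parental types, so the F1 was G k / g K.
The recombinant classes are G K and g k: 76 + 73 = 149.
Recombination frequency = 149/500 = 0.2980 ≈ 29.8%, i.e. 29.8 map units.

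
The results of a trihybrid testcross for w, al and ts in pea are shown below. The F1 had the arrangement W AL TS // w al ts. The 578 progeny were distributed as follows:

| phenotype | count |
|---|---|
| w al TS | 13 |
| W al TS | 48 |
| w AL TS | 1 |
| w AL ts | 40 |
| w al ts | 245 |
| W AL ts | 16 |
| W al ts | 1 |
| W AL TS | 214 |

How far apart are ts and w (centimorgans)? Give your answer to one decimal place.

The two rarest classes, w AL TS and W al ts, are the double crossovers. Comparing them with the parentals, only the w allele has switched, so w is the middle locus and the order is al – w – ts.
Crossovers in the w–ts interval produce the single-crossover classes W AL ts and w al TS (16 + 13 = 29) plus the double crossovers (2).
RF(w–ts) = (29 + 2) / 578 = 31/578 = 0.0536 → 5.4 centimorgans.

5.4 centimorgans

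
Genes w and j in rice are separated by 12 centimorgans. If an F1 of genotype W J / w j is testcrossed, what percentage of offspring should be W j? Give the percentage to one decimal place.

A map distance of 12 centimorgans corresponds to a recombination frequency of 0.120.
The F1 is W J / w j, so W j is a recombinant gamete class with expected frequency r/2 = 0.120/2 = 0.0600.
That is 0.0600 = 6.0% of the progeny.

6.0%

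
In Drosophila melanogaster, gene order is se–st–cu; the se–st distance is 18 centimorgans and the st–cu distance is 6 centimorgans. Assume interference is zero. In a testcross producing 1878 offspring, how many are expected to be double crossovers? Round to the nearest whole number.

20

Map distances give recombination frequencies of 0.180 and 0.060 for the two intervals.
With no interference, expected double-crossover frequency = 0.180 × 0.060 = 0.01080.
Expected number = 0.01080 × 1878 = 20.28 ≈ 20.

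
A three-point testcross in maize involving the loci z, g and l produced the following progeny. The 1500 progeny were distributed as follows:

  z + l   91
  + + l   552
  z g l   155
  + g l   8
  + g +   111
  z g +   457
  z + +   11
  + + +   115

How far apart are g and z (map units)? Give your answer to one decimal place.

14.7 map units

The two most frequent reciprocal classes, z g + and + + l, are the parental types, so the F1 was z g + / + + l.
The two rarest classes, z + + and + g l, are the double crossovers. Comparing them with the parentals, only the g allele has switched, so g is the middle locus and the order is l – g – z.
Crossovers in the g–z interval produce the single-crossover classes + g + and z + l (111 + 91 = 202) plus the double crossovers (19).
RF(g–z) = (202 + 19) / 1500 = 221/1500 = 0.1473 → 14.7 map units.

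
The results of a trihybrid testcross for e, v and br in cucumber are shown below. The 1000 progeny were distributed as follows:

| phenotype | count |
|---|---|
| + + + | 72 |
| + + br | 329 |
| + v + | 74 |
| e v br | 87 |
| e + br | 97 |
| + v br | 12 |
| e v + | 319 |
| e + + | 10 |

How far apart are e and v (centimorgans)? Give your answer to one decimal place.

19.3 centimorgans

The two most frequent reciprocal classes, e v + and + + br, are the parental types, so the F1 was e v + / + + br.
The two rarest classes, e + + and + v br, are the double crossovers. Comparing them with the parentals, only the v allele has switched, so v is the middle locus and the order is br – v – e.
Crossovers in the v–e interval produce the single-crossover classes + v + and e + br (74 + 97 = 171) plus the double crossovers (22).
RF(v–e) = (171 + 22) / 1000 = 193/1000 = 0.1930 → 19.3 centimorgans.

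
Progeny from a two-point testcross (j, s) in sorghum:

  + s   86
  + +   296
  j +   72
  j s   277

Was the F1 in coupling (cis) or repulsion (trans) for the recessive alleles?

cis

The two most frequent classes are + + (296) and j s (277); these are the parental (non-recombinant) types.
So the F1 carried + + on one chromosome and j s on the other — the recessive alleles are on the same chromosome (cis / coupling).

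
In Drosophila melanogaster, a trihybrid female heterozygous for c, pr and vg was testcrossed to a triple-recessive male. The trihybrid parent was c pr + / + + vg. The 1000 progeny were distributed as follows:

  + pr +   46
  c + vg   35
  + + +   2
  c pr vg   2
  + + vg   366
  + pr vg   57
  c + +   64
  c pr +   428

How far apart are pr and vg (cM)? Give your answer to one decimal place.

12.5 cM

The two rarest classes, c pr vg and + + +, are the double crossovers. Comparing them with the parentals, only the vg allele has switched, so vg is the middle locus and the order is c – vg – pr.
Crossovers in the vg–pr interval produce the single-crossover classes c + + and + pr vg (64 + 57 = 121) plus the double crossovers (4).
RF(vg–pr) = (121 + 4) / 1000 = 125/1000 = 0.1250 → 12.5 cM.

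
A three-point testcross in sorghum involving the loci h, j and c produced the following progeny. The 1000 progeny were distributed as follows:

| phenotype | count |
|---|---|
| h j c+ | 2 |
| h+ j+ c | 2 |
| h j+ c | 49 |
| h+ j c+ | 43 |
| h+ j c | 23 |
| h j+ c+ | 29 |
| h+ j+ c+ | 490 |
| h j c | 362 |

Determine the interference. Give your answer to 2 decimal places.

0.26

The two most frequent reciprocal classes, h j c and h+ j+ c+, are the parental types, so the F1 was h j c / h+ j+ c+.
The two rarest classes, h j c+ and h+ j+ c, are the double crossovers. Comparing them with the parentals, only the c allele has switched, so c is the middle locus and the order is j – c – h.
j–c: (92 + 4)/1000 = 0.0960; c–h: (52 + 4)/1000 = 0.0560.
Expected DCO frequency = 0.0960 × 0.0560 ≈ 0.00538; observed = 4/1000 ≈ 0.00400.
Coefficient of coincidence = 0.00400/0.00538 ≈ 0.74; interference = 1 − 0.74 = 0.26.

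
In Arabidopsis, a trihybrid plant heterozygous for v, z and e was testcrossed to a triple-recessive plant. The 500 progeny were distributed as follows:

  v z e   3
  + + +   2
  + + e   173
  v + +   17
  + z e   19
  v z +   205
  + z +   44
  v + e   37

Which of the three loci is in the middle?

The two most frequent reciprocal classes, + + e and v z +, are the parental types, so the F1 was + + e / v z +.
The two rarest classes, + + + and v z e, are the double crossovers. Comparing them with the parentals, only the e allele has switched, so e is the middle locus and the order is v – e – z.

e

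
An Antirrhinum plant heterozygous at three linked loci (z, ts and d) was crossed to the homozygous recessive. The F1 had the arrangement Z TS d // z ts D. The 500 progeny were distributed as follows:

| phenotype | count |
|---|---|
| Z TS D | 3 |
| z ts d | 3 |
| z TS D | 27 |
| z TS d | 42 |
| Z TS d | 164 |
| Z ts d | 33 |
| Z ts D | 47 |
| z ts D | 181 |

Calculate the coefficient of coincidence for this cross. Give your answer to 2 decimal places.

The two rarest classes, Z TS D and z ts d, are the double crossovers. Comparing them with the parentals, only the d allele has switched, so d is the middle locus and the order is ts – d – z.
ts–d: (60 + 6)/500 = 0.1320; d–z: (89 + 6)/500 = 0.1900.
Expected DCO frequency = 0.1320 × 0.1900 ≈ 0.02508; observed = 6/500 ≈ 0.01200.
Coefficient of coincidence = 0.01200/0.02508 ≈ 0.48.

0.48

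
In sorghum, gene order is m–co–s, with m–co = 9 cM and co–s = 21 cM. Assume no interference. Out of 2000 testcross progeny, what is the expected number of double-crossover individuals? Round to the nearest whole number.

Map distances give recombination frequencies of 0.090 and 0.210 for the two intervals.
With no interference, expected double-crossover frequency = 0.090 × 0.210 = 0.01890.
Expected number = 0.01890 × 2000 = 37.80 ≈ 38.

38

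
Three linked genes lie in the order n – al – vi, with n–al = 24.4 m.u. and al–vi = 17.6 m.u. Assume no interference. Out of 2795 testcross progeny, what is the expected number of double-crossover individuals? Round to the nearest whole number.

120

Map distances give recombination frequencies of 0.244 and 0.176 for the two intervals.
With no interference, expected double-crossover frequency = 0.244 × 0.176 = 0.04294.
Expected number = 0.04294 × 2795 = 120.03 ≈ 120.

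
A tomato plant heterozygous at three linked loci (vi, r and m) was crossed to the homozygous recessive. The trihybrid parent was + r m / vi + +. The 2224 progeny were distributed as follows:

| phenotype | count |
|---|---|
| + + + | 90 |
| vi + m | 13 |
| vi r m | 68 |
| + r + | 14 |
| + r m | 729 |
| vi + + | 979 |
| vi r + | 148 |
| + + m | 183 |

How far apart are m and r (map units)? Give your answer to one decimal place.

The two rarest classes, + r + and vi + m, are the double crossovers. Comparing them with the parentals, only the m allele has switched, so m is the middle locus and the order is vi – m – r.
Crossovers in the m–r interval produce the single-crossover classes + + m and vi r + (183 + 148 = 331) plus the double crossovers (27).
RF(m–r) = (331 + 27) / 2224 = 358/2224 = 0.1610 → 16.1 map units.

16.1 map units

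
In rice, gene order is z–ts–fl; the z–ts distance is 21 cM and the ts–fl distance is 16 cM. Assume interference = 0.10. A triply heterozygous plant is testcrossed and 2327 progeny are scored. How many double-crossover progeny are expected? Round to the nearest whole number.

70

Map distances give recombination frequencies of 0.210 and 0.160 for the two intervals.
With interference 0.10 (so coincidence = 0.90), expected double-crossover frequency = 0.210 × 0.160 × 0.90 = 0.03024.
Expected number = 0.03024 × 2327 = 70.37 ≈ 70.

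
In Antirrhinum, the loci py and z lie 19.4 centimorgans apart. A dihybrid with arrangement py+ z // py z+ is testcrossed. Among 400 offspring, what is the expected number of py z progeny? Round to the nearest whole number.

39

A map distance of 19.4 centimorgans corresponds to a recombination frequency of 0.194.
The F1 is py+ z / py z+, so py z is a recombinant gamete class with expected frequency r/2 = 0.194/2 = 0.0970.
Expected number = 0.0970 × 400 = 38.80 ≈ 39.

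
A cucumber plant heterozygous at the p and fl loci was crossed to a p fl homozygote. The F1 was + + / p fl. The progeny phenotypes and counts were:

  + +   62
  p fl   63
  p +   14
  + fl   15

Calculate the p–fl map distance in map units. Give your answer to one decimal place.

The recombinant classes are + fl and p +: 15 + 14 = 29.
Recombination frequency = 29/154 = 0.1883 ≈ 18.8%, i.e. 18.8 map units.

18.8 map units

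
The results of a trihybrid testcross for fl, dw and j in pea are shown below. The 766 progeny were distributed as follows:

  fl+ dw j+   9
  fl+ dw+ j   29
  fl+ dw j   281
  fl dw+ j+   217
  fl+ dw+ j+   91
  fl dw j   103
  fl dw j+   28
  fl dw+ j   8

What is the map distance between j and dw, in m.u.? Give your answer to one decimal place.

9.7 m.u.

The two most frequent reciprocal classes, fl+ dw j and fl dw+ j+, are the parental types, so the F1 was fl+ dw j / fl dw+ j+.
The two rarest classes, fl+ dw j+ and fl dw+ j, are the double crossovers. Comparing them with the parentals, only the j allele has switched, so j is the middle locus and the order is fl – j – dw.
Crossovers in the j–dw interval produce the single-crossover classes fl+ dw+ j and fl dw j+ (29 + 28 = 57) plus the double crossovers (17).
RF(j–dw) = (57 + 17) / 766 = 74/766 = 0.0966 → 9.7 m.u.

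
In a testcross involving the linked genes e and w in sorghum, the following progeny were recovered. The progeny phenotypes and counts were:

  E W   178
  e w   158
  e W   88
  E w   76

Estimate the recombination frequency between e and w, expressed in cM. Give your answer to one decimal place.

32.8 cM

The two most frequent classes, E W (178) and e w (158), are the parental types, so the F1 was E W / e w.
The recombinant classes are E w and e W: 76 + 88 = 164.
Recombination frequency = 164/500 = 0.3280 ≈ 32.8%, i.e. 32.8 cM.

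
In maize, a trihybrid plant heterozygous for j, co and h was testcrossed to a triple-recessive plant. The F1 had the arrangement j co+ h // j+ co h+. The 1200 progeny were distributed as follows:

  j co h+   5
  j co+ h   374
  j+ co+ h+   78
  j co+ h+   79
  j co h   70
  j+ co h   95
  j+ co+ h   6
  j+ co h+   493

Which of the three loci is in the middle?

The two rarest classes, j+ co+ h and j co h+, are the double crossovers. Comparing them with the parentals, only the j allele has switched, so j is the middle locus and the order is co – j – h.

j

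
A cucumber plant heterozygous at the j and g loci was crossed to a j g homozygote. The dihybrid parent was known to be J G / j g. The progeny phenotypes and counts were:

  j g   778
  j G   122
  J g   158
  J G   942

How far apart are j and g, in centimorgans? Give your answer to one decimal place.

The recombinant classes are J g and j G: 158 + 122 = 280.
Recombination frequency = 280/2000 = 0.1400 ≈ 14.0%, i.e. 14.0 centimorgans.

14.0 centimorgans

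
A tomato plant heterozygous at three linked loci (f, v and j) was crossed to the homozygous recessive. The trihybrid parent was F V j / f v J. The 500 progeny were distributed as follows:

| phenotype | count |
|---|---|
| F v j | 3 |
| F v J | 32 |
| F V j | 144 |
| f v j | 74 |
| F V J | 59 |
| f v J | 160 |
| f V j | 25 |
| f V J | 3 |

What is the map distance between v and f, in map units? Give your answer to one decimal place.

The two rarest classes, F v j and f V J, are the double crossovers. Comparing them with the parentals, only the v allele has switched, so v is the middle locus and the order is j – v – f.
Crossovers in the v–f interval produce the single-crossover classes f V j and F v J (25 + 32 = 57) plus the double crossovers (6).
RF(v–f) = (57 + 6) / 500 = 63/500 = 0.1260 → 12.6 map units.

12.6 map units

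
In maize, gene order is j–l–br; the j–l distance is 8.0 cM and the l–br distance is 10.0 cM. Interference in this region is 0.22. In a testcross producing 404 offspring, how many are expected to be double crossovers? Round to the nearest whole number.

3

Map distances give recombination frequencies of 0.080 and 0.100 for the two intervals.
With interference 0.22 (so coincidence = 0.78), expected double-crossover frequency = 0.080 × 0.100 × 0.78 = 0.00624.
Expected number = 0.00624 × 404 = 2.52 ≈ 3.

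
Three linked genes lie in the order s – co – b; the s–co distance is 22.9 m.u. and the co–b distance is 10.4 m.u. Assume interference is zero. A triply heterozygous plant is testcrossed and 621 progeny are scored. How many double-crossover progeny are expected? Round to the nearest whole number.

Map distances give recombination frequencies of 0.229 and 0.104 for the two intervals.
With no interference, expected double-crossover frequency = 0.229 × 0.104 = 0.02382.
Expected number = 0.02382 × 621 = 14.79 ≈ 15.

15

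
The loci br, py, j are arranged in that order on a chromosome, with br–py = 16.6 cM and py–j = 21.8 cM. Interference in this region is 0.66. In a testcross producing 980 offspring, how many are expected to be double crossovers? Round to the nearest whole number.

Map distances give recombination frequencies of 0.166 and 0.218 for the two intervals.
With interference 0.66 (so coincidence = 0.34), expected double-crossover frequency = 0.166 × 0.218 × 0.34 = 0.01230.
Expected number = 0.01230 × 980 = 12.06 ≈ 12.

12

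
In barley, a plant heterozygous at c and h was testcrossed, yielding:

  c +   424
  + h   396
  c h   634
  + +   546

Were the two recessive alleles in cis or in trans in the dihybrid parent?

The two most frequent classes are + + (546) and c h (634); these are the parental (non-recombinant) types.
So the F1 carried + + on one chromosome and c h on the other — the recessive alleles are on the same chromosome (cis / coupling).

cis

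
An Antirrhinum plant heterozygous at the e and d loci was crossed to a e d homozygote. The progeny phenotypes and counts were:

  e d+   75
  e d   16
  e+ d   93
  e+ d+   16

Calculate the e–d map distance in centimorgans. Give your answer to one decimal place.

The two most frequent classes, e+ d (93) and e d+ (75), are the parental types, so the F1 was e+ d / e d+.
The recombinant classes are e+ d+ and e d: 16 + 16 = 32.
Recombination frequency = 32/200 = 0.1600 ≈ 16.0%, i.e. 16.0 centimorgans.

16.0 centimorgans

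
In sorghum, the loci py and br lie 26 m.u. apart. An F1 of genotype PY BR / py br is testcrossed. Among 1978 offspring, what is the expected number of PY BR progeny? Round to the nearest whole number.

A map distance of 26 m.u. corresponds to a recombination frequency of 0.260.
The F1 is PY BR / py br, so PY BR is a parental gamete class with expected frequency (1 − r)/2 = 0.740/2 = 0.3700.
Expected number = 0.3700 × 1978 = 731.86 ≈ 732.

732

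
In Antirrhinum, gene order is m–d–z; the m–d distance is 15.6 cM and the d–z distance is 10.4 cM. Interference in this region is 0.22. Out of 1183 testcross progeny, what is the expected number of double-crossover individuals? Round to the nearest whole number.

15

Map distances give recombination frequencies of 0.156 and 0.104 for the two intervals.
With interference 0.22 (so coincidence = 0.78), expected double-crossover frequency = 0.156 × 0.104 × 0.78 = 0.01265.
Expected number = 0.01265 × 1183 = 14.97 ≈ 15.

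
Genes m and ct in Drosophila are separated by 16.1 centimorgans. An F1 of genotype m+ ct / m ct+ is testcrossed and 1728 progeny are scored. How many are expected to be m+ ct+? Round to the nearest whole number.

A map distance of 16.1 centimorgans corresponds to a recombination frequency of 0.161.
The F1 is m+ ct / m ct+, so m+ ct+ is a recombinant gamete class with expected frequency r/2 = 0.161/2 = 0.0805.
Expected number = 0.0805 × 1728 = 139.10 ≈ 139.

139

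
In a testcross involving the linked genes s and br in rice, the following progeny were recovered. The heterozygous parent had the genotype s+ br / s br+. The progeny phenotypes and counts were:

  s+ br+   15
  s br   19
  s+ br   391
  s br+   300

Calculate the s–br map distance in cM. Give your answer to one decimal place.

4.7 cM

The recombinant classes are s+ br+ and s br: 15 + 19 = 34.
Recombination frequency = 34/725 = 0.0469 ≈ 4.7%, i.e. 4.7 cM.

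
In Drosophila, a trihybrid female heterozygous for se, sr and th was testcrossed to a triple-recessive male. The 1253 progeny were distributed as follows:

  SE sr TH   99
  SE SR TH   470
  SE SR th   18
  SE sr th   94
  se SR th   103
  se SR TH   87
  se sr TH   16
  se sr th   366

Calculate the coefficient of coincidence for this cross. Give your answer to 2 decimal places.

0.84

The two most frequent reciprocal classes, se sr th and SE SR TH, are the parental types, so the F1 was se sr th / SE SR TH.
The two rarest classes, se sr TH and SE SR th, are the double crossovers. Comparing them with the parentals, only the th allele has switched, so th is the middle locus and the order is se – th – sr.
se–th: (181 + 34)/1253 = 0.1716; th–sr: (202 + 34)/1253 = 0.1883.
Expected DCO frequency = 0.1716 × 0.1883 ≈ 0.03231; observed = 34/1253 ≈ 0.02713.
Coefficient of coincidence = 0.02713/0.03231 ≈ 0.84.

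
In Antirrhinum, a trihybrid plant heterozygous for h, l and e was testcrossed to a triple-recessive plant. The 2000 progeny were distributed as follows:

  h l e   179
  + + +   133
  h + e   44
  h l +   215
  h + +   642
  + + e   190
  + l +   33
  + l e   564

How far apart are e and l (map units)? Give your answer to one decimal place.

The two most frequent reciprocal classes, h + + and + l e, are the parental types, so the F1 was h + + / + l e.
The two rarest classes, h + e and + l +, are the double crossovers. Comparing them with the parentals, only the e allele has switched, so e is the middle locus and the order is l – e – h.
Crossovers in the l–e interval produce the single-crossover classes h l + and + + e (215 + 190 = 405) plus the double crossovers (77).
RF(l–e) = (405 + 77) / 2000 = 482/2000 = 0.2410 → 24.1 map units.

24.1 map units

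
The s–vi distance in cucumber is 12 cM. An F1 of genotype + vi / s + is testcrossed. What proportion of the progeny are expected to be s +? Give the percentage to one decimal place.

A map distance of 12 cM corresponds to a recombination frequency of 0.120.
The F1 is + vi / s +, so s + is a parental gamete class with expected frequency (1 − r)/2 = 0.880/2 = 0.4400.
That is 0.4400 = 44.0% of the progeny.

44.0%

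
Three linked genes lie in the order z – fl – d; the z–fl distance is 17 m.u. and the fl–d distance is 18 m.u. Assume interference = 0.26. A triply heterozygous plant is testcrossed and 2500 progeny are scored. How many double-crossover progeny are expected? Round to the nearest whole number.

57

Map distances give recombination frequencies of 0.170 and 0.180 for the two intervals.
With interference 0.26 (so coincidence = 0.74), expected double-crossover frequency = 0.170 × 0.180 × 0.74 = 0.02264.
Expected number = 0.02264 × 2500 = 56.61 ≈ 57.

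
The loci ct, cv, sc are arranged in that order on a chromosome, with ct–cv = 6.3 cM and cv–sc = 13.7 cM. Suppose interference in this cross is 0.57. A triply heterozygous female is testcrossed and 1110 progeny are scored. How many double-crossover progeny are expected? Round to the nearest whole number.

4

Map distances give recombination frequencies of 0.063 and 0.137 for the two intervals.
With interference 0.57 (so coincidence = 0.43), expected double-crossover frequency = 0.063 × 0.137 × 0.43 = 0.00371.
Expected number = 0.00371 × 1110 = 4.12 ≈ 4.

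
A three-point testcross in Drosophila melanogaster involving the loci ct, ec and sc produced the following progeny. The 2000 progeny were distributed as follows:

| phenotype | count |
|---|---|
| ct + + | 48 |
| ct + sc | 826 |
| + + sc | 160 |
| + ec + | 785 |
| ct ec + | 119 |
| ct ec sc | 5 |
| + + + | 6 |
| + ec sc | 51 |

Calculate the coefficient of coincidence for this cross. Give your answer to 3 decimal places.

The two most frequent reciprocal classes, ct + sc and + ec +, are the parental types, so the F1 was ct + sc / + ec +.
The two rarest classes, ct ec sc and + + +, are the double crossovers. Comparing them with the parentals, only the ec allele has switched, so ec is the middle locus and the order is ct – ec – sc.
ct–ec: (279 + 11)/2000 = 0.1450; ec–sc: (99 + 11)/2000 = 0.0550.
Expected DCO frequency = 0.1450 × 0.0550 ≈ 0.00797; observed = 11/2000 ≈ 0.00550.
Coefficient of coincidence = 0.00550/0.00797 ≈ 0.690.

0.690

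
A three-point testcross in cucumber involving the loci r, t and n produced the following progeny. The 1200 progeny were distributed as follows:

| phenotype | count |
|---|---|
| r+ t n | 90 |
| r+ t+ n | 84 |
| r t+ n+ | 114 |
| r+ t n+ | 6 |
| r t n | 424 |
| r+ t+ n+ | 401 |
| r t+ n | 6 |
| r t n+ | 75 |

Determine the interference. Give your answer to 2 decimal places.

The two most frequent reciprocal classes, r+ t+ n+ and r t n, are the parental types, so the F1 was r+ t+ n+ / r t n.
The two rarest classes, r+ t n+ and r t+ n, are the double crossovers. Comparing them with the parentals, only the t allele has switched, so t is the middle locus and the order is n – t – r.
n–t: (159 + 12)/1200 = 0.1425; t–r: (204 + 12)/1200 = 0.1800.
Expected DCO frequency = 0.1425 × 0.1800 ≈ 0.02565; observed = 12/1200 ≈ 0.01000.
Coefficient of coincidence = 0.01000/0.02565 ≈ 0.39; interference = 1 − 0.39 = 0.61.

0.61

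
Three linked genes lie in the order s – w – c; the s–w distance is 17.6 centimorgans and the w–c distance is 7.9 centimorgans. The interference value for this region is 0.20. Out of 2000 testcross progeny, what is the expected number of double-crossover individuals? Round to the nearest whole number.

22

Map distances give recombination frequencies of 0.176 and 0.079 for the two intervals.
With interference 0.20 (so coincidence = 0.80), expected double-crossover frequency = 0.176 × 0.079 × 0.80 = 0.01112.
Expected number = 0.01112 × 2000 = 22.25 ≈ 22.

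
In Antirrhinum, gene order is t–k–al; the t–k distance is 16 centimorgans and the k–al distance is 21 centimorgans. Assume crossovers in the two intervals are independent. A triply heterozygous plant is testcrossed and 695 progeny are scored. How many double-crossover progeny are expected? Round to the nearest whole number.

Map distances give recombination frequencies of 0.160 and 0.210 for the two intervals.
With no interference, expected double-crossover frequency = 0.160 × 0.210 = 0.03360.
Expected number = 0.03360 × 695 = 23.35 ≈ 23.

23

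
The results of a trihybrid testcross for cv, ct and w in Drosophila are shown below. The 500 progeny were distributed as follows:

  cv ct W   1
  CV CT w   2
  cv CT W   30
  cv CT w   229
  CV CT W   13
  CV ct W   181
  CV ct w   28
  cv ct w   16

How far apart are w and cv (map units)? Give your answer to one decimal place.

12.2 map units

The two most frequent reciprocal classes, CV ct W and cv CT w, are the parental types, so the F1 was CV ct W / cv CT w.
The two rarest classes, cv ct W and CV CT w, are the double crossovers. Comparing them with the parentals, only the cv allele has switched, so cv is the middle locus and the order is w – cv – ct.
Crossovers in the w–cv interval produce the single-crossover classes CV ct w and cv CT W (28 + 30 = 58) plus the double crossovers (3).
RF(w–cv) = (58 + 3) / 500 = 61/500 = 0.1220 → 12.2 map units.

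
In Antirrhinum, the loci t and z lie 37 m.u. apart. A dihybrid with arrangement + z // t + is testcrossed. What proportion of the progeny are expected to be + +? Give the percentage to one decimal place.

18.5%

A map distance of 37 m.u. corresponds to a recombination frequency of 0.370.
The F1 is + z / t +, so + + is a recombinant gamete class with expected frequency r/2 = 0.370/2 = 0.1850.
That is 0.1850 = 18.5% of the progeny.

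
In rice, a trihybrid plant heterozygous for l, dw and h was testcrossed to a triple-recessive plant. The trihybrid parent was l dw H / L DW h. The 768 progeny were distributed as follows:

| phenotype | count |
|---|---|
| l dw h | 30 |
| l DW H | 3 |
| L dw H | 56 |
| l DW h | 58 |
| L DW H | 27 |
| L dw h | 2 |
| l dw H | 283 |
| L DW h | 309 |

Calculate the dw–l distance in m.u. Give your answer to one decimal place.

The two rarest classes, l DW H and L dw h, are the double crossovers. Comparing them with the parentals, only the dw allele has switched, so dw is the middle locus and the order is l – dw – h.
Crossovers in the l–dw interval produce the single-crossover classes L dw H and l DW h (56 + 58 = 114) plus the double crossovers (5).
RF(l–dw) = (114 + 5) / 768 = 119/768 = 0.1549 → 15.5 m.u.

15.5 m.u.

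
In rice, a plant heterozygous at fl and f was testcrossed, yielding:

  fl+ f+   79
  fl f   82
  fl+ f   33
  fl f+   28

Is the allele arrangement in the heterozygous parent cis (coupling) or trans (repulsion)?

cis

The two most frequent classes are fl+ f+ (79) and fl f (82); these are the parental (non-recombinant) types.
So the F1 carried fl+ f+ on one chromosome and fl f on the other — the recessive alleles are on the same chromosome (cis / coupling).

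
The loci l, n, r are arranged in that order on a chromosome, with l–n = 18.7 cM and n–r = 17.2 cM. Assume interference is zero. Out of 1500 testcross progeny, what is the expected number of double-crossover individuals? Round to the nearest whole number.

48

Map distances give recombination frequencies of 0.187 and 0.172 for the two intervals.
With no interference, expected double-crossover frequency = 0.187 × 0.172 = 0.03216.
Expected number = 0.03216 × 1500 = 48.25 ≈ 48.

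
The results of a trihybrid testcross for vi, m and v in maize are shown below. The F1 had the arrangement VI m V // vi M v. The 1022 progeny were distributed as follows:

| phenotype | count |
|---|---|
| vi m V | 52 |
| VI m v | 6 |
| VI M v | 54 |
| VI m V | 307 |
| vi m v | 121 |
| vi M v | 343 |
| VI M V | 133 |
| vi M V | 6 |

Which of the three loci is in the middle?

v

The two rarest classes, VI m v and vi M V, are the double crossovers. Comparing them with the parentals, only the v allele has switched, so v is the middle locus and the order is vi – v – m.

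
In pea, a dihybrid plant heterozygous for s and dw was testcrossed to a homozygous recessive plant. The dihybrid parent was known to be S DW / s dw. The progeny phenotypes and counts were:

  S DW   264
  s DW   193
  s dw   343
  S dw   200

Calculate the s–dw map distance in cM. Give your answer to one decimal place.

The recombinant classes are S dw and s DW: 200 + 193 = 393.
Recombination frequency = 393/1000 = 0.3930 ≈ 39.3%, i.e. 39.3 cM.

39.3 cM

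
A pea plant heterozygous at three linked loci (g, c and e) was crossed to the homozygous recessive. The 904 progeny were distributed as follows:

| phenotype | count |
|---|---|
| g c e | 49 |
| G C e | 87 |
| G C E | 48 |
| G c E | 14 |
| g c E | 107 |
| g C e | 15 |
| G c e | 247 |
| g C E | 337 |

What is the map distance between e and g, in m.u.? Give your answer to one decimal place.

The two most frequent reciprocal classes, G c e and g C E, are the parental types, so the F1 was G c e / g C E.
The two rarest classes, G c E and g C e, are the double crossovers. Comparing them with the parentals, only the e allele has switched, so e is the middle locus and the order is g – e – c.
Crossovers in the g–e interval produce the single-crossover classes g c e and G C E (49 + 48 = 97) plus the double crossovers (29).
RF(g–e) = (97 + 29) / 904 = 126/904 = 0.1394 → 13.9 m.u.

13.9 m.u.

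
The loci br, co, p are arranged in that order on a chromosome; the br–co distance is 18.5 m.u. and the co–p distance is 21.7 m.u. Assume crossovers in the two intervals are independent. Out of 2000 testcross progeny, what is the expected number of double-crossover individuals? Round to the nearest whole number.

Map distances give recombination frequencies of 0.185 and 0.217 for the two intervals.
With no interference, expected double-crossover frequency = 0.185 × 0.217 = 0.04015.
Expected number = 0.04015 × 2000 = 80.29 ≈ 80.

80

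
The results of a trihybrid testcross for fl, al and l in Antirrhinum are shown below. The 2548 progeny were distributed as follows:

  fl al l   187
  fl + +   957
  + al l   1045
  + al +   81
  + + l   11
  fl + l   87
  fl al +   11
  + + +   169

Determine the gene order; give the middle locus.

The two most frequent reciprocal classes, + al l and fl + +, are the parental types, so the F1 was + al l / fl + +.
The two rarest classes, + + l and fl al +, are the double crossovers. Comparing them with the parentals, only the al allele has switched, so al is the middle locus and the order is l – al – fl.

al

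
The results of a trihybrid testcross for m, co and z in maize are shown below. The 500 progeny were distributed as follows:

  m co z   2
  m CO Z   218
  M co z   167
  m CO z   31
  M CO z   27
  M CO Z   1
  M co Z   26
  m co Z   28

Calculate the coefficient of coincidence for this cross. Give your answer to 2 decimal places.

The two most frequent reciprocal classes, m CO Z and M co z, are the parental types, so the F1 was m CO Z / M co z.
The two rarest classes, M CO Z and m co z, are the double crossovers. Comparing them with the parentals, only the m allele has switched, so m is the middle locus and the order is co – m – z.
co–m: (55 + 3)/500 = 0.1160; m–z: (57 + 3)/500 = 0.1200.
Expected DCO frequency = 0.1160 × 0.1200 ≈ 0.01392; observed = 3/500 ≈ 0.00600.
Coefficient of coincidence = 0.00600/0.01392 ≈ 0.43.

0.43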